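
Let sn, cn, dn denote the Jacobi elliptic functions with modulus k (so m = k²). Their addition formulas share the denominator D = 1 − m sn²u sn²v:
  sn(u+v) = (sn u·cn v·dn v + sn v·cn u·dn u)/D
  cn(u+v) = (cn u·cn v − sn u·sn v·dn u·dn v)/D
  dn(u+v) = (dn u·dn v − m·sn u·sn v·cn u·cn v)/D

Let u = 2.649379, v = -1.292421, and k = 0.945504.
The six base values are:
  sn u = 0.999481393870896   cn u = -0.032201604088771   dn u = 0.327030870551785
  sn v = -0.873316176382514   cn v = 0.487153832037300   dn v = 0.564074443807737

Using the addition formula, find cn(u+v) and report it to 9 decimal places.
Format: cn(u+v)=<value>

m = k² = 0.893977814016
D = 1 − m·sn²u·sn²v = 0.31888698686448
cn(u+v) = (cn u·cn v − sn u·sn v·dn u·dn v)/D = 0.1453297398340737/0.31888698686448 = 0.4557405783881536

cn(u+v)=0.455740578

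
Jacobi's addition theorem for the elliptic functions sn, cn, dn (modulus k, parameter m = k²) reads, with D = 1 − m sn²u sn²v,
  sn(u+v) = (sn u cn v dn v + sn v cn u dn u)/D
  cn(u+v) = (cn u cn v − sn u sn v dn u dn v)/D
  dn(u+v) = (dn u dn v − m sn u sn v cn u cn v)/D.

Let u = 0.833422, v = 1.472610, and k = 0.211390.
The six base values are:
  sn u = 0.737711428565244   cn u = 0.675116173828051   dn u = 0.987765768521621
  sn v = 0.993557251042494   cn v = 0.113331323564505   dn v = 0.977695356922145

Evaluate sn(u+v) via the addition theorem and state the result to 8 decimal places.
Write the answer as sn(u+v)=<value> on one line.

m = k² = 0.0446857321
D = 1 − m·sn²u·sn²v = 0.9759935636874723
sn(u+v) = (sn u·cn v·dn v + sn v·cn u·dn u)/D = 0.744301271118504/0.9759935636874723 = 0.7626087904784999

sn(u+v)=0.76260879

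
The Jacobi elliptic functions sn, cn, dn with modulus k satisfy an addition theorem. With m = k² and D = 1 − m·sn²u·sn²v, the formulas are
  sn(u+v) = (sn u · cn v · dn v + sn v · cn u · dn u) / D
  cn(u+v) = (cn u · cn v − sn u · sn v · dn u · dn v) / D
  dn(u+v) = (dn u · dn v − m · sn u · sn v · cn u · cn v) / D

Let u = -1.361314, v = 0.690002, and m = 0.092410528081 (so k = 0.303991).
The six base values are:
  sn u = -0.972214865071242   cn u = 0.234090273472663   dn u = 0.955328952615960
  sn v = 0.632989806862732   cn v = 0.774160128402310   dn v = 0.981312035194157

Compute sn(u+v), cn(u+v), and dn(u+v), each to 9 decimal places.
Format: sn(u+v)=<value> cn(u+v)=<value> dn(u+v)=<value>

m = k² = 0.092410528081
D = 1 − m·sn²u·sn²v = 0.9650023084364867
sn(u+v) = (sn u·cn v·dn v + sn v·cn u·dn u)/D = -0.5970269422905174/0.9650023084364867 = -0.6186792892317851
cn(u+v) = (cn u·cn v − sn u·sn v·dn u·dn v)/D = 0.7581479311235923/0.9650023084364867 = 0.7856436450934057
dn(u+v) = (dn u·dn v − m·sn u·sn v·cn u·cn v)/D = 0.9477819045301519/0.9650023084364867 = 0.9821550645466998

sn(u+v)=-0.618679289 cn(u+v)=0.785643645 dn(u+v)=0.982155065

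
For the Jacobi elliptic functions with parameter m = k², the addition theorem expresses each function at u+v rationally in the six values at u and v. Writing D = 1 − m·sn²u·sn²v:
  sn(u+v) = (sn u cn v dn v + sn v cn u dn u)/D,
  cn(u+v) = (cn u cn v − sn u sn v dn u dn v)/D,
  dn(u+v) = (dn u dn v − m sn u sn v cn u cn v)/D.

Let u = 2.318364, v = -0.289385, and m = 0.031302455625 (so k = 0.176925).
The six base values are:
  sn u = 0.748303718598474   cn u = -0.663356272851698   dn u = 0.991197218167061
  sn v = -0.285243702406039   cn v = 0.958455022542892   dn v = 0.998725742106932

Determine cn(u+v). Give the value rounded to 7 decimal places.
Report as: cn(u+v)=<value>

cn(u+v)=-0.4251030

m = k² = 0.031302455625
D = 1 − m·sn²u·sn²v = 0.9985738462602903
cn(u+v) = (cn u·cn v − sn u·sn v·dn u·dn v)/D = -0.4244967672519312/0.9985738462602903 = -0.4251030295272534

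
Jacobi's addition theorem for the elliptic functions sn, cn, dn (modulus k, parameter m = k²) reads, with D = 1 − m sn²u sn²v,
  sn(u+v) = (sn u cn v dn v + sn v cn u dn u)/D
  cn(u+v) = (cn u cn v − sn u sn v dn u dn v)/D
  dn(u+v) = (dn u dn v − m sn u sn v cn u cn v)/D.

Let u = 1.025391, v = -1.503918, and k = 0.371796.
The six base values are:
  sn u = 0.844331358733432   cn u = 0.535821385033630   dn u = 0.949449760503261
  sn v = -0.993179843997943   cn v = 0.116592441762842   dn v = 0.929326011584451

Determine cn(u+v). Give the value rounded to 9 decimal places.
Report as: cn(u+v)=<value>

m = k² = 0.138232265616
D = 1 − m·sn²u·sn²v = 0.902794450562062
cn(u+v) = (cn u·cn v − sn u·sn v·dn u·dn v)/D = 0.8023861346156156/0.902794450562062 = 0.8887805348338881

cn(u+v)=0.888780535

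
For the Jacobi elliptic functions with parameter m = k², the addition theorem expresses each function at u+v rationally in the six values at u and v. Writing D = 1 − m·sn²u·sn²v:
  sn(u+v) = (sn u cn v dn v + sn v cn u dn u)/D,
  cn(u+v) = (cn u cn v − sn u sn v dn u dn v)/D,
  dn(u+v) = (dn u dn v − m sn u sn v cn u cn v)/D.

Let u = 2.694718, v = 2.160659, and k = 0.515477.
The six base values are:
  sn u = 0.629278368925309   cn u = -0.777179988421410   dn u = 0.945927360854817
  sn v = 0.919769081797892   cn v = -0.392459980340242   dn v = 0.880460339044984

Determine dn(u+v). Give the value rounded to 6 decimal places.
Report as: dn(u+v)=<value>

m = k² = 0.265716537529
D = 1 − m·sn²u·sn²v = 0.9109852852207729
dn(u+v) = (dn u·dn v − m·sn u·sn v·cn u·cn v)/D = 0.7859424160800633/0.9109852852207729 = 0.8627388705730783

dn(u+v)=0.862739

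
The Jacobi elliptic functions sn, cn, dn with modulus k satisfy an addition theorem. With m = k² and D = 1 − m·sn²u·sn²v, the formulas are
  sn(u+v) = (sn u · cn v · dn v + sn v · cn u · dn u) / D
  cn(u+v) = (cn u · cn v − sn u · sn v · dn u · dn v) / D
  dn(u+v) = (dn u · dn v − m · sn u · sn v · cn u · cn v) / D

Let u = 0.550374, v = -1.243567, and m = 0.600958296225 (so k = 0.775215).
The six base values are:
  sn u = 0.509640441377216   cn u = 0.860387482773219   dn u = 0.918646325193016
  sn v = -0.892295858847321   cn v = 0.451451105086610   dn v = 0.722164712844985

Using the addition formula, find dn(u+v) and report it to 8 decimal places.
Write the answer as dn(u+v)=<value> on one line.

dn(u+v)=0.87877582

m = k² = 0.600958296225
D = 1 − m·sn²u·sn²v = 0.8757232589281453
dn(u+v) = (dn u·dn v − m·sn u·sn v·cn u·cn v)/D = 0.769564424283904/0.8757232589281453 = 0.8787758192306368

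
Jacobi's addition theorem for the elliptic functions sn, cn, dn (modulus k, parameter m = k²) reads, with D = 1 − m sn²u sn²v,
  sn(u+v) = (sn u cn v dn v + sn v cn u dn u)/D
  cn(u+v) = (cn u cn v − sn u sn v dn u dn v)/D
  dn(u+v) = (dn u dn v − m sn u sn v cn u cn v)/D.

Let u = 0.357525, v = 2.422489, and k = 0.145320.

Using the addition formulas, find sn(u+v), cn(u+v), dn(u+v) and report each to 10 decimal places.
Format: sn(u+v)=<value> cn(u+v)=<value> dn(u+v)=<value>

sn u = 0.349809952967986, cn u = 0.9368206855127268, dn u = 0.9987070969856666
sn v = 0.6703138814020401, cn v = -0.7420776916197736, dn v = 0.9952443364920706
m = k² = 0.0211179024
D = 1 − m·sn²u·sn²v = 0.9988388949098435
sn(u+v) = (sn u·cn v·dn v + sn v·cn u·dn u)/D = 0.3688003554873786/0.9988388949098435 = 0.3692290692391059
cn(u+v) = (cn u·cn v − sn u·sn v·dn u·dn v)/D = -0.9282593580336805/0.9988388949098435 = -0.9293384176008348
dn(u+v) = (dn u·dn v − m·sn u·sn v·cn u·cn v)/D = 0.9974000270184648/0.9988388949098435 = 0.9985594594897022

sn(u+v)=0.3692290692 cn(u+v)=-0.9293384176 dn(u+v)=0.9985594595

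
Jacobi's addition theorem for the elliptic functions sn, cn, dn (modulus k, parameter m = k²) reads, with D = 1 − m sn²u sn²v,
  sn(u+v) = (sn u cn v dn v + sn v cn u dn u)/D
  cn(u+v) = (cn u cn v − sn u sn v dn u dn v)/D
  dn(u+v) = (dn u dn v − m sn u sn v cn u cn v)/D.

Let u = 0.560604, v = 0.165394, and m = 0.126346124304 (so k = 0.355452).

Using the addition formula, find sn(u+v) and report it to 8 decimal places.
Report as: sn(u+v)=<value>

sn u = 0.5287485243316778, cn u = 0.8487785329619695, dn u = 0.9821796078351322
sn v = 0.1645475220115444, cn v = 0.9863691565533973, dn v = 0.9982880679520512
m = k² = 0.126346124304
D = 1 − m·sn²u·sn²v = 0.999043592542228
sn(u+v) = (sn u·cn v·dn v + sn v·cn u·dn u)/D = 0.657823922696455/0.999043592542228 = 0.6584536726996223

sn(u+v)=0.65845367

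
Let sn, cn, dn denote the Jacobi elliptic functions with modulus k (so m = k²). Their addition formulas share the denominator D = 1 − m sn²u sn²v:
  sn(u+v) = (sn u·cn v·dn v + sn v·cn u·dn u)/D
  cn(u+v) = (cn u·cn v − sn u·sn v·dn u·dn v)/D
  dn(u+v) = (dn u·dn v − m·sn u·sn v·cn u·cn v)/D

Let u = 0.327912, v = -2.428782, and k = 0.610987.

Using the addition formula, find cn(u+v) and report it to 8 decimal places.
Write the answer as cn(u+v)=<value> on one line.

sn u = 0.3200373205988413, cn u = 0.9474049363518825, dn u = 0.9806959974059656
sn v = -0.8556841377590525, cn v = -0.5174984602755325, dn v = 0.8524480826764425
m = k² = 0.373305114169
D = 1 − m·sn²u·sn²v = 0.9720042469546787
cn(u+v) = (cn u·cn v − sn u·sn v·dn u·dn v)/D = -0.2613433529798463/0.9720042469546787 = -0.2688705875500479

cn(u+v)=-0.26887059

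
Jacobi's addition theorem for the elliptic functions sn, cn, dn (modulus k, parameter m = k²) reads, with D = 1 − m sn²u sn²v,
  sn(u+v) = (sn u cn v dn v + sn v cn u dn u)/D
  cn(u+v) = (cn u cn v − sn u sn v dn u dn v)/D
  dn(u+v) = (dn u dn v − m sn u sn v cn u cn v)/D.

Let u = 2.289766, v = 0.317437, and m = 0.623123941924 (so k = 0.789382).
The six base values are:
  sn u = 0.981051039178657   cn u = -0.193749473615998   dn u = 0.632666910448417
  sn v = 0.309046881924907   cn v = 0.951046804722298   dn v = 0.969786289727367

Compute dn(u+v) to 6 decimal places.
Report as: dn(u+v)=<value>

dn(u+v)=0.687759

m = k² = 0.623123941924
D = 1 − m·sn²u·sn²v = 0.9427195561006077
dn(u+v) = (dn u·dn v − m·sn u·sn v·cn u·cn v)/D = 0.6483640046280865/0.9427195561006077 = 0.6877591542811833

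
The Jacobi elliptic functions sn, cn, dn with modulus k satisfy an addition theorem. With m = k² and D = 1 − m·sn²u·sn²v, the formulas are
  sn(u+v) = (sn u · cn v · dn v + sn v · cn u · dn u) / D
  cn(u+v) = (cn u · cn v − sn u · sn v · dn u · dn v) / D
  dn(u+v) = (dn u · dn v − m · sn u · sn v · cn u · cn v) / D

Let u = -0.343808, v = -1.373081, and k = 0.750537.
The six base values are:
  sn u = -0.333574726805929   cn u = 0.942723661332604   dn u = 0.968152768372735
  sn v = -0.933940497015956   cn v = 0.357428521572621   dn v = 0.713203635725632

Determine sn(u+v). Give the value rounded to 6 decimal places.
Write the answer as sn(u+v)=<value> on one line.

sn(u+v)=-0.991659

m = k² = 0.563305788369
D = 1 − m·sn²u·sn²v = 0.9453275033211838
sn(u+v) = (sn u·cn v·dn v + sn v·cn u·dn u)/D = -0.9374426225307507/0.9453275033211838 = -0.9916591014619468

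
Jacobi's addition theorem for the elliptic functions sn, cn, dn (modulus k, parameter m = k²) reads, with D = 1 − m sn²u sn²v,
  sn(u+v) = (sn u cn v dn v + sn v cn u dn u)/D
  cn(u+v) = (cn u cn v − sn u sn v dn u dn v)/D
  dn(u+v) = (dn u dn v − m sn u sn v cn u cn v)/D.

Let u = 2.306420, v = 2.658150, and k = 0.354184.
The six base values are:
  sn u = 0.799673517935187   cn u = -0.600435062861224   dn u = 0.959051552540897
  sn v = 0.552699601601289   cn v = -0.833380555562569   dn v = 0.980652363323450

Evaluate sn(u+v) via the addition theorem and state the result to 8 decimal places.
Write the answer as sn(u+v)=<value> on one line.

m = k² = 0.125446305856
D = 1 − m·sn²u·sn²v = 0.9754946105987386
sn(u+v) = (sn u·cn v·dn v + sn v·cn u·dn u)/D = -0.97180952870938/0.9754946105987386 = -0.9962223452089635

sn(u+v)=-0.99622235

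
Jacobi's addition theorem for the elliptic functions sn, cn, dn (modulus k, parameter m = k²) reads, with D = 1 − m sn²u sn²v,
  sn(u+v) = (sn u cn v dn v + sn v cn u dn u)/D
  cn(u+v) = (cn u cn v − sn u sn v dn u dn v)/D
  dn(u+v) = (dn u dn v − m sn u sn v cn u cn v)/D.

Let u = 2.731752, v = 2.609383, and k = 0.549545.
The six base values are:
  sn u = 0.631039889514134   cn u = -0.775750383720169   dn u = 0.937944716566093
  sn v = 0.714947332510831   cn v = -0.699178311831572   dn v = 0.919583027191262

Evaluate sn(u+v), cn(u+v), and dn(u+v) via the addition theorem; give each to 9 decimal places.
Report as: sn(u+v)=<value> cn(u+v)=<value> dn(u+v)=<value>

sn(u+v)=-0.986577848 cn(u+v)=0.163291609 dn(u+v)=0.840269515

m = k² = 0.301999707025
D = 1 − m·sn²u·sn²v = 0.9385292874047394
sn(u+v) = (sn u·cn v·dn v + sn v·cn u·dn u)/D = -0.9259322047650682/0.9385292874047394 = -0.986577848119684
cn(u+v) = (cn u·cn v − sn u·sn v·dn u·dn v)/D = 0.1532539575193661/0.9385292874047394 = 0.1632916090910177
dn(u+v) = (dn u·dn v − m·sn u·sn v·cn u·cn v)/D = 0.7886175494222298/0.9385292874047394 = 0.8402695152997816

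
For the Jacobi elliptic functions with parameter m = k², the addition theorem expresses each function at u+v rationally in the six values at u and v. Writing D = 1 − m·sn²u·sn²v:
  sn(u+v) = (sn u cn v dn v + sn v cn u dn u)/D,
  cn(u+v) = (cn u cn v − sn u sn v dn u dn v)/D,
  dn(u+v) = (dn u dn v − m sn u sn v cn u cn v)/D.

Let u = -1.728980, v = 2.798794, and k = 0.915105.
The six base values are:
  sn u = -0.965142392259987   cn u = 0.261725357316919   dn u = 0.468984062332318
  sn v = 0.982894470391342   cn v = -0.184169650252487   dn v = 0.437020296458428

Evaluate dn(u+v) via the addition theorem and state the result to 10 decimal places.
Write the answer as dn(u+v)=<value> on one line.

dn(u+v)=0.6763839939

m = k² = 0.837417161025
D = 1 − m·sn²u·sn²v = 0.2464042794559808
dn(u+v) = (dn u·dn v − m·sn u·sn v·cn u·cn v)/D = 0.1666639106418041/0.2464042794559808 = 0.6763839938566409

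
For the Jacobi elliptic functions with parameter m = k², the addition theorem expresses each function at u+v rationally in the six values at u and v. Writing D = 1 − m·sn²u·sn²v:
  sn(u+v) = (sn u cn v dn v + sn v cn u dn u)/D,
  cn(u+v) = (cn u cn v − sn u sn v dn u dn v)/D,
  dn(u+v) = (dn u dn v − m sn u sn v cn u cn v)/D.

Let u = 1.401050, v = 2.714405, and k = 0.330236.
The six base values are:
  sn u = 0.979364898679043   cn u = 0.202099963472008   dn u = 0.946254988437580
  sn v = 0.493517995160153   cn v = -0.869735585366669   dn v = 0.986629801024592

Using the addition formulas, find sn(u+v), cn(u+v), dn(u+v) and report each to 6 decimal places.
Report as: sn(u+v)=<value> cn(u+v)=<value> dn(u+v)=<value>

m = k² = 0.109055815696
D = 1 − m·sn²u·sn²v = 0.9745232582176876
sn(u+v) = (sn u·cn v·dn v + sn v·cn u·dn u)/D = -0.7460204786456842/0.9745232582176876 = -0.7655235237895566
cn(u+v) = (cn u·cn v − sn u·sn v·dn u·dn v)/D = -0.6270159696917472/0.9745232582176876 = -0.6434079067938318
dn(u+v) = (dn u·dn v − m·sn u·sn v·cn u·cn v)/D = 0.9428684650188575/0.9745232582176876 = 0.9675176626808027

sn(u+v)=-0.765524 cn(u+v)=-0.643408 dn(u+v)=0.967518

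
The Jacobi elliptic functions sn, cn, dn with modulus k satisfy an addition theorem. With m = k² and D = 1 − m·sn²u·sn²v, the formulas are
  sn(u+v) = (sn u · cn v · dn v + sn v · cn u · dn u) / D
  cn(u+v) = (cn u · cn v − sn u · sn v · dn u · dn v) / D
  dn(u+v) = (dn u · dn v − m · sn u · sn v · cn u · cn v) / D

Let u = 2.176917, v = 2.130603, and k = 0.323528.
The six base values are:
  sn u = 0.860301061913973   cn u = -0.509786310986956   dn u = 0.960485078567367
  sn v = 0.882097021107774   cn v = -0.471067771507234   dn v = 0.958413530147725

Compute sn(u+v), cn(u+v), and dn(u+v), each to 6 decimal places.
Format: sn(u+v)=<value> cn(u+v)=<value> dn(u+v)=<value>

m = k² = 0.104670366784
D = 1 − m·sn²u·sn²v = 0.9397222025455463
sn(u+v) = (sn u·cn v·dn v + sn v·cn u·dn u)/D = -0.8203186444400626/0.9397222025455463 = -0.8729373874725532
cn(u+v) = (cn u·cn v − sn u·sn v·dn u·dn v)/D = -0.458426809361179/0.9397222025455463 = -0.4878322637470727
dn(u+v) = (dn u·dn v − m·sn u·sn v·cn u·cn v)/D = 0.901467001276242/0.9397222025455463 = 0.9592909466588344

sn(u+v)=-0.872937 cn(u+v)=-0.487832 dn(u+v)=0.959291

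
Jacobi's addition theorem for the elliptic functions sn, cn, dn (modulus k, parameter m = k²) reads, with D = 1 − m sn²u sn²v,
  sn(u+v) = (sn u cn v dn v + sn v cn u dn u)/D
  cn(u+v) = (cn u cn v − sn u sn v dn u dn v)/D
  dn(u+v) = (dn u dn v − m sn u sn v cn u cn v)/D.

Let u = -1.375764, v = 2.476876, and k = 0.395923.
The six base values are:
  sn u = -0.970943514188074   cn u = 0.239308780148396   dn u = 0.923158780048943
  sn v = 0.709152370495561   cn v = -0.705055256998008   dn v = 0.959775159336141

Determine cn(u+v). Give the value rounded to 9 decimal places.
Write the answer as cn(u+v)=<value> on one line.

cn(u+v)=0.476776374

m = k² = 0.156755021929
D = 1 − m·sn²u·sn²v = 0.9256829416115786
cn(u+v) = (cn u·cn v − sn u·sn v·dn u·dn v)/D = 0.4413437560840344/0.9256829416115786 = 0.4767763736854347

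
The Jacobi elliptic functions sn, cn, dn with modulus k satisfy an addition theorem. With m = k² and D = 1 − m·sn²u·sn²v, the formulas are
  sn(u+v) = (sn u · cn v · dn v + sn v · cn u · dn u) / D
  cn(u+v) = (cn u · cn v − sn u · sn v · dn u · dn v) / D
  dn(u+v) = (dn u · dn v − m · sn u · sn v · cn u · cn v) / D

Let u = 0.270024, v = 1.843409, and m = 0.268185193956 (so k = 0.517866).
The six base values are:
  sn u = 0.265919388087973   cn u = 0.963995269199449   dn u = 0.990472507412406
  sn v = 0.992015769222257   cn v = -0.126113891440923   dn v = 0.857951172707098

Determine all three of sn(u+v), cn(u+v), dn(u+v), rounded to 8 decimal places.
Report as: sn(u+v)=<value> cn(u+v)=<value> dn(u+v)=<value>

sn(u+v)=0.93588099 cn(u+v)=-0.35231631 dn(u+v)=0.87470210

m = k² = 0.268185193956
D = 1 − m·sn²u·sn²v = 0.9813374083015575
sn(u+v) = (sn u·cn v·dn v + sn v·cn u·dn u)/D = 0.9184150204827288/0.9813374083015575 = 0.9358809851876214
cn(u+v) = (cn u·cn v − sn u·sn v·dn u·dn v)/D = -0.3457411735442088/0.9813374083015575 = -0.3523163089671654
dn(u+v) = (dn u·dn v − m·sn u·sn v·cn u·cn v)/D = 0.8583778959384697/0.9813374083015575 = 0.8747021041662937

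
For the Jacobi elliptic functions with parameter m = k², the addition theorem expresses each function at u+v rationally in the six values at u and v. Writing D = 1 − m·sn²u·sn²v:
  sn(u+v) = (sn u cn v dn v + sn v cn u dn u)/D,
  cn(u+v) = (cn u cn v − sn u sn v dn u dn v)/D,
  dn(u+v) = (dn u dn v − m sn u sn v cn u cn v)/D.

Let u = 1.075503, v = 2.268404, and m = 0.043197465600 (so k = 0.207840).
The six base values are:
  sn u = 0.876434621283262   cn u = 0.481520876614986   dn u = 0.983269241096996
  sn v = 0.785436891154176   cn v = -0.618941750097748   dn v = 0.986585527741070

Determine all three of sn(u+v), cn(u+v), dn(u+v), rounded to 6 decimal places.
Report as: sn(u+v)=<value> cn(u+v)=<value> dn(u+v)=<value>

m = k² = 0.0431974656
D = 1 − m·sn²u·sn²v = 0.9795299026136116
sn(u+v) = (sn u·cn v·dn v + sn v·cn u·dn u)/D = -0.1633085211250767/0.9795299026136116 = -0.166721322839999
cn(u+v) = (cn u·cn v − sn u·sn v·dn u·dn v)/D = -0.9658204579745512/0.9795299026136116 = -0.9860040570456497
dn(u+v) = (dn u·dn v − m·sn u·sn v·cn u·cn v)/D = 0.978941657009823/0.9795299026136116 = 0.9993994613107583

sn(u+v)=-0.166721 cn(u+v)=-0.986004 dn(u+v)=0.999399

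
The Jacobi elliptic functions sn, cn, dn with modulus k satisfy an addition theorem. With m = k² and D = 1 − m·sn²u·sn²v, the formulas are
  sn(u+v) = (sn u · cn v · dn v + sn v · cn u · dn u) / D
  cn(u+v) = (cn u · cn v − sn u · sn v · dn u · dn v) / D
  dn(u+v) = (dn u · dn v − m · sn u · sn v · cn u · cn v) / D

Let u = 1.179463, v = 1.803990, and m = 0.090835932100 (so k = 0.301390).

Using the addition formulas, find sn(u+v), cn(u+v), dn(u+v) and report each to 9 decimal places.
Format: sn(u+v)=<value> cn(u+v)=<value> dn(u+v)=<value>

sn(u+v)=0.231076706 cn(u+v)=-0.972935535 dn(u+v)=0.997571894

sn u = 0.9170779462006784, cn u = 0.3987079640442936, dn u = 0.961043223815306
sn v = 0.9826426441648409, cn v = -0.1855085816579113, dn v = 0.9551387565386653
m = k² = 0.0908359321
D = 1 − m·sn²u·sn²v = 0.9262331240494822
sn(u+v) = (sn u·cn v·dn v + sn v·cn u·dn u)/D = 0.2140308992803809/0.9262331240494822 = 0.2310767059858968
cn(u+v) = (cn u·cn v − sn u·sn v·dn u·dn v)/D = -0.90116512040785/0.9262331240494822 = -0.9729355353520126
dn(u+v) = (dn u·dn v − m·sn u·sn v·cn u·cn v)/D = 0.9239841320920467/0.9262331240494822 = 0.9975718942682562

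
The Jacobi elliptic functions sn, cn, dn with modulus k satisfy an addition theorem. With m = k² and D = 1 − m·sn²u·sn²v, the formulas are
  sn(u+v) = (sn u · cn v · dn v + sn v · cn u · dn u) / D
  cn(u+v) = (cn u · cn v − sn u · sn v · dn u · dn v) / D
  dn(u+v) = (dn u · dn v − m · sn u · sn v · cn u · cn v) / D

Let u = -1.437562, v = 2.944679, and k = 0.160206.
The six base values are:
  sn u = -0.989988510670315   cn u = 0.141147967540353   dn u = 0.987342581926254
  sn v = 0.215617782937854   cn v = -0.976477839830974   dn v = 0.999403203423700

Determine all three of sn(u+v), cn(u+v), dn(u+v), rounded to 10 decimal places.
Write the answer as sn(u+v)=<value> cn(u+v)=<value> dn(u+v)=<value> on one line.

m = k² = 0.025665962436
D = 1 − m·sn²u·sn²v = 0.9988305355742218
sn(u+v) = (sn u·cn v·dn v + sn v·cn u·dn u)/D = 0.996173713822886/0.9988305355742218 = 0.9973400675522917
cn(u+v) = (cn u·cn v − sn u·sn v·dn u·dn v)/D = 0.07280364471512087/0.9988305355742218 = 0.07288888567395117
dn(u+v) = (dn u·dn v − m·sn u·sn v·cn u·cn v)/D = 0.9859982308464965/0.9988305355742218 = 0.9871526707777831

sn(u+v)=0.9973400676 cn(u+v)=0.0728888857 dn(u+v)=0.9871526708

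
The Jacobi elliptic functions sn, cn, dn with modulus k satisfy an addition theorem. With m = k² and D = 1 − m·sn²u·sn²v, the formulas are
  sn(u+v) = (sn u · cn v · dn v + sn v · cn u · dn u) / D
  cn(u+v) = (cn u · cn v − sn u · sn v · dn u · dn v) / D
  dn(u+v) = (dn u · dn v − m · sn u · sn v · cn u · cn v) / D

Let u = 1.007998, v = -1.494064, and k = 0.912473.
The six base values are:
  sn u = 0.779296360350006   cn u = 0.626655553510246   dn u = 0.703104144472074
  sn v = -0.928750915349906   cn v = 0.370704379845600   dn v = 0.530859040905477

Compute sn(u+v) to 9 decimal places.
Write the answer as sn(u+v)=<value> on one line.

sn(u+v)=-0.453766071

m = k² = 0.832606975729
D = 1 − m·sn²u·sn²v = 0.5638419921117424
sn(u+v) = (sn u·cn v·dn v + sn v·cn u·dn u)/D = -0.2558523655010323/0.5638419921117424 = -0.4537660711342113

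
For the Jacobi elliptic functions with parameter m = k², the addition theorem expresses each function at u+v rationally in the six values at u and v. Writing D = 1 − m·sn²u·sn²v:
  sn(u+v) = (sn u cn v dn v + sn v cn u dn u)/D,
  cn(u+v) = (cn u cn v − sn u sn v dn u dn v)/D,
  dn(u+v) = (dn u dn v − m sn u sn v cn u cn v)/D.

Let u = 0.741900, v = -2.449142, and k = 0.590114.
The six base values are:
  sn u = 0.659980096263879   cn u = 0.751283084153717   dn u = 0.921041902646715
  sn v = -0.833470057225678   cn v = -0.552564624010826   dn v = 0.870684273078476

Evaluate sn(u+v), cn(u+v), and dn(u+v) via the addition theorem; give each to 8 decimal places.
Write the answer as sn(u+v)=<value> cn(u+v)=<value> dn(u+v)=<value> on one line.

m = k² = 0.348234532996
D = 1 − m·sn²u·sn²v = 0.8946308401951051
sn(u+v) = (sn u·cn v·dn v + sn v·cn u·dn u)/D = -0.8942531895457445/0.8946308401951051 = -0.9995778698515711
cn(u+v) = (cn u·cn v − sn u·sn v·dn u·dn v)/D = 0.02599179130922951/0.8946308401951051 = 0.02905309110913403
dn(u+v) = (dn u·dn v − m·sn u·sn v·cn u·cn v)/D = 0.7224161514704472/0.8946308401951051 = 0.8075019538929593

sn(u+v)=-0.99957787 cn(u+v)=0.02905309 dn(u+v)=0.80750195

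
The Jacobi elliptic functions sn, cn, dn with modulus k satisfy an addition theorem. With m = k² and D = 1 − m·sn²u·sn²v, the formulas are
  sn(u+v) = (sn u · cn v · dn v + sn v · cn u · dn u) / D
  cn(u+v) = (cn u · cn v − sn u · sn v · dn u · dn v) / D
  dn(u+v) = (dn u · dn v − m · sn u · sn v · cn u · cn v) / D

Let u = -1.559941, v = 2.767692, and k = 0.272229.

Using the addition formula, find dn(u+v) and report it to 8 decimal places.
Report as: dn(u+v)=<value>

dn(u+v)=0.96749690

sn u = -0.9992128323468504, cn u = 0.03967008537153736, dn u = 0.9622930933292157
sn v = 0.4202202853019041, cn v = -0.9074221243835673, dn v = 0.9934352124380862
m = k² = 0.074108628441
D = 1 − m·sn²u·sn²v = 0.9869341157085263
dn(u+v) = (dn u·dn v − m·sn u·sn v·cn u·cn v)/D = 0.9548556933219761/0.9869341157085263 = 0.9674968958150556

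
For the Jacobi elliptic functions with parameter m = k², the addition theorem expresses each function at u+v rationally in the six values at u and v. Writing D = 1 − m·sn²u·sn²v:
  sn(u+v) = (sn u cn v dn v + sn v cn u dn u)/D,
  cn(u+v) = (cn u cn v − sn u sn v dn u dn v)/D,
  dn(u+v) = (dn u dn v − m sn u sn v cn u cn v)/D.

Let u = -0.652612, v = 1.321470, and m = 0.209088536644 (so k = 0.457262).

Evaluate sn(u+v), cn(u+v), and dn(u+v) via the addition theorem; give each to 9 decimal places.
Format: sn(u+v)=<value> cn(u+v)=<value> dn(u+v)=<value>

sn u = -0.6001947297867788, cn u = 0.7998539156222063, dn u = 0.9616024438197925
sn v = 0.9535285889033594, cn v = 0.3013025558205046, dn v = 0.8999406625431578
m = k² = 0.209088536644
D = 1 − m·sn²u·sn²v = 0.9315171200378447
sn(u+v) = (sn u·cn v·dn v + sn v·cn u·dn u)/D = 0.5706529351850359/0.9315171200378447 = 0.6126059552849141
cn(u+v) = (cn u·cn v − sn u·sn v·dn u·dn v)/D = 0.7362603972021744/0.9315171200378447 = 0.7903884763516342
dn(u+v) = (dn u·dn v − m·sn u·sn v·cn u·cn v)/D = 0.8942234373965691/0.9315171200378447 = 0.9599645762390707

sn(u+v)=0.612605955 cn(u+v)=0.790388476 dn(u+v)=0.959964576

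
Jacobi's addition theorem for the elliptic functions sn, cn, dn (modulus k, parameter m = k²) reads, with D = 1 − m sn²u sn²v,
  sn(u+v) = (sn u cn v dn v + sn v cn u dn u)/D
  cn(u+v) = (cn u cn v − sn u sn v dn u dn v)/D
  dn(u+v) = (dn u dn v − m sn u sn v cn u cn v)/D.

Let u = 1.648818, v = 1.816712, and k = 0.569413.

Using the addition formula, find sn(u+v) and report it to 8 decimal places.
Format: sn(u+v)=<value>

sn u = 0.9978626139271337, cn u = 0.06534679583964424, dn u = 0.8228932911126403
sn v = 0.9973601824971436, cn v = -0.07261312807794731, dn v = 0.8230907593870134
m = k² = 0.324231164569
D = 1 − m·sn²u·sn²v = 0.6788556311342261
sn(u+v) = (sn u·cn v·dn v + sn v·cn u·dn u)/D = -0.006007961337176938/0.6788556311342261 = -0.008850131105399963

sn(u+v)=-0.00885013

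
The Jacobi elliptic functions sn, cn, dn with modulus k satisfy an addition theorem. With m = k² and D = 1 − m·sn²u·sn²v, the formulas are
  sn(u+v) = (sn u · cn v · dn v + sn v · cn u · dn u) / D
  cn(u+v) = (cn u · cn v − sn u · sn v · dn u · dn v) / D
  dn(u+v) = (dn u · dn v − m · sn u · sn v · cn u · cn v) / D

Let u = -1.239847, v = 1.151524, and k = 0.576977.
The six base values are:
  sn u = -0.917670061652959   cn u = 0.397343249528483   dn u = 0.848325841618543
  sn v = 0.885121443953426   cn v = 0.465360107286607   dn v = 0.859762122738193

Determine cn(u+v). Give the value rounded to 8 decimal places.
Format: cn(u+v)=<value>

m = k² = 0.332902458529
D = 1 − m·sn²u·sn²v = 0.7803678795957055
cn(u+v) = (cn u·cn v − sn u·sn v·dn u·dn v)/D = 0.7773286779283347/0.7803678795957055 = 0.9961054244455253

cn(u+v)=0.99610542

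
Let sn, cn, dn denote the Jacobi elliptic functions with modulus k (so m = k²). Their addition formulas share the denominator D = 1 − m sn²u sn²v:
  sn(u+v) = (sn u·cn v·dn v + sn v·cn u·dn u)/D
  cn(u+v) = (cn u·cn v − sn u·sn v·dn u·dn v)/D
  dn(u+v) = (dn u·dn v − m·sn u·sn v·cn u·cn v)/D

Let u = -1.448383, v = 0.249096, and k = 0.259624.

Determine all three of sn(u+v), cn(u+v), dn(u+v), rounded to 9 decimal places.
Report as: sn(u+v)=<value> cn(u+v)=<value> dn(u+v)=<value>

sn u = -0.9895302710093047, cn u = 0.1443254750771741, dn u = 0.9664364471026053
sn v = 0.2463617903224333, cn v = 0.9691779342665233, dn v = 0.9979523711234596
m = k² = 0.067404621376
D = 1 − m·sn²u·sn²v = 0.9959941512709466
sn(u+v) = (sn u·cn v·dn v + sn v·cn u·dn u)/D = -0.9227042773155634/0.9959941512709466 = -0.9264153570963634
cn(u+v) = (cn u·cn v − sn u·sn v·dn u·dn v)/D = 0.374994887951152/0.9959941512709466 = 0.3765031024254879
dn(u+v) = (dn u·dn v − m·sn u·sn v·cn u·cn v)/D = 0.9667560127791039/0.9959941512709466 = 0.970644266881956

sn(u+v)=-0.926415357 cn(u+v)=0.376503102 dn(u+v)=0.970644267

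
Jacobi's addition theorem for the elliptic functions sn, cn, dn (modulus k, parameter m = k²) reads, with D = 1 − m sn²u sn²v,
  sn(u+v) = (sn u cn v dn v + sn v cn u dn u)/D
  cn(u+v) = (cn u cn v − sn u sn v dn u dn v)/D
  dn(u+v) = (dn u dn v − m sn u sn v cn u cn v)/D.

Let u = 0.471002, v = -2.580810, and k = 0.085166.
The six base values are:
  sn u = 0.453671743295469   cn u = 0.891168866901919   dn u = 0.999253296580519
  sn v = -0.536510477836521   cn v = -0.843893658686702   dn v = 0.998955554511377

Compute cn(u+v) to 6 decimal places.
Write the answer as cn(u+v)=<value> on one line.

m = k² = 0.007253247556
D = 1 − m·sn²u·sn²v = 0.9995702930510035
cn(u+v) = (cn u·cn v − sn u·sn v·dn u·dn v)/D = -0.5090878870021506/0.9995702930510035 = -0.5093067396473478

cn(u+v)=-0.509307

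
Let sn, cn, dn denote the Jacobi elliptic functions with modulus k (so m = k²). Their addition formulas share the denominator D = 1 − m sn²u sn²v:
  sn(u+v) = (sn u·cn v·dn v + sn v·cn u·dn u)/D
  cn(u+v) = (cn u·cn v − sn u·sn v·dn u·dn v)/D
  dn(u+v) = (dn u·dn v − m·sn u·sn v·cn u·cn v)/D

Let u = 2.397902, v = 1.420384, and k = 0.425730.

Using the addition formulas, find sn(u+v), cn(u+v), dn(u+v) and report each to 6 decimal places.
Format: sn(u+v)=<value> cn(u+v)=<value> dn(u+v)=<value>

sn(u+v)=-0.491439 cn(u+v)=-0.870912 dn(u+v)=0.977869

sn u = 0.7731959269314907, cn u = -0.6341672165734783, dn u = 0.944269734914815
sn v = 0.9783715071393329, cn v = 0.2068554906641597, dn v = 0.9091255902056298
m = k² = 0.1812460329
D = 1 − m·sn²u·sn²v = 0.8962817411760794
sn(u+v) = (sn u·cn v·dn v + sn v·cn u·dn u)/D = -0.4404678433646147/0.8962817411760794 = -0.491439045479877
cn(u+v) = (cn u·cn v − sn u·sn v·dn u·dn v)/D = -0.7805824995010776/0.8962817411760794 = -0.8709119729213897
dn(u+v) = (dn u·dn v − m·sn u·sn v·cn u·cn v)/D = 0.8764457019930723/0.8962817411760794 = 0.9778685225061276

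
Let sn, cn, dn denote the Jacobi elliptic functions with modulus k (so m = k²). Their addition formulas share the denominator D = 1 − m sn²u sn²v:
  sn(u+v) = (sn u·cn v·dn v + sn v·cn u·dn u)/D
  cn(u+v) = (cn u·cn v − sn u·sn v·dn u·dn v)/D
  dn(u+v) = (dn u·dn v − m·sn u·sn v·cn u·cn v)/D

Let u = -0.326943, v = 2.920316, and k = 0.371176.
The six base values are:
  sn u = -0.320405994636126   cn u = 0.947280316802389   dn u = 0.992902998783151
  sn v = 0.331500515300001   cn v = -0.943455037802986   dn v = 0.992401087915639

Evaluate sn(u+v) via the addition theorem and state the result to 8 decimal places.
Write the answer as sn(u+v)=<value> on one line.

sn(u+v)=0.61273924

m = k² = 0.137771622976
D = 1 − m·sn²u·sn²v = 0.9984457192937648
sn(u+v) = (sn u·cn v·dn v + sn v·cn u·dn u)/D = 0.6117868699677084/0.9984457192937648 = 0.6127392387444421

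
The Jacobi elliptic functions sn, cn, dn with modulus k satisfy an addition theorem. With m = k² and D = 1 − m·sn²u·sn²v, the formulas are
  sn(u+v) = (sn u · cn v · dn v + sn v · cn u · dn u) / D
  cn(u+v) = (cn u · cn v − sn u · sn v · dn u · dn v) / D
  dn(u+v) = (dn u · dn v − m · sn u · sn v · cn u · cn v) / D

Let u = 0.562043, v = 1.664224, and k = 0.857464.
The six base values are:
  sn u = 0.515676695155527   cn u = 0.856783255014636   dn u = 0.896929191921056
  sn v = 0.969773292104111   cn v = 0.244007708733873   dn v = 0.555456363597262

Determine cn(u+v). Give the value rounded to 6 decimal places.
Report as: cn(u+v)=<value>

m = k² = 0.735244511296
D = 1 − m·sn²u·sn²v = 0.8161230719609688
cn(u+v) = (cn u·cn v − sn u·sn v·dn u·dn v)/D = -0.0400853772723496/0.8161230719609688 = -0.04911682888223345

cn(u+v)=-0.049117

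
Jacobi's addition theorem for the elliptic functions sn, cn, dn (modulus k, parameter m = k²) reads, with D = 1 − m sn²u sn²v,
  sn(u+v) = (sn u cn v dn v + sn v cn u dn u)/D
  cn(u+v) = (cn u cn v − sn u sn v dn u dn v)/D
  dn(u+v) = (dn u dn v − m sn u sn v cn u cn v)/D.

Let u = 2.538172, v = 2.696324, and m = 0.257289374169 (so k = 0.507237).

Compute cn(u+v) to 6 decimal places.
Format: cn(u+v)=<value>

cn(u+v)=0.142169

sn u = 0.7306070809884762, cn u = -0.6827981350366286, dn u = 0.9287961844614459
sn v = 0.6215466603617878, cn v = -0.7833771435222682, dn v = 0.9490015302356608
m = k² = 0.257289374169
D = 1 − m·sn²u·sn²v = 0.9469436854563045
cn(u+v) = (cn u·cn v − sn u·sn v·dn u·dn v)/D = 0.1346259101659223/0.9469436854563045 = 0.1421688662521151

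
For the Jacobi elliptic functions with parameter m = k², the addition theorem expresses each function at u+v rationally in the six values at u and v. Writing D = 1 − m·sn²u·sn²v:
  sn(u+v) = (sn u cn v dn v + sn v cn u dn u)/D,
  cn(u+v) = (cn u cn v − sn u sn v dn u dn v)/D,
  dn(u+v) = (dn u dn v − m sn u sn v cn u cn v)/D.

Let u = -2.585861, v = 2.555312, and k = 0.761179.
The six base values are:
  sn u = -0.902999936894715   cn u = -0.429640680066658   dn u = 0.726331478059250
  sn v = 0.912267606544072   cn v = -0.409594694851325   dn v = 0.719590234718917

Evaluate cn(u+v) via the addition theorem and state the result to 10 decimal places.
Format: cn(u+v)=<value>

m = k² = 0.579393470041
D = 1 − m·sn²u·sn²v = 0.6068180755984027
cn(u+v) = (cn u·cn v − sn u·sn v·dn u·dn v)/D = 0.6065349947570649/0.6068180755984027 = 0.9995334996554632

cn(u+v)=0.9995334997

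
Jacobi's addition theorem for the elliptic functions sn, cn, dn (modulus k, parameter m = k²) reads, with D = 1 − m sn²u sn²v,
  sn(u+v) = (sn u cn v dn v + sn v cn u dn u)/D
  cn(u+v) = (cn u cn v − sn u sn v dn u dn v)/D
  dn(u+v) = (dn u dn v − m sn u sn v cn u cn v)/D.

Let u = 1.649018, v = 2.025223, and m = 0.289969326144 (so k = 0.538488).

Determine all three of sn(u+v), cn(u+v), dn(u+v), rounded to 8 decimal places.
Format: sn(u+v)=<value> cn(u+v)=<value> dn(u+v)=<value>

sn u = 0.9987618896780504, cn u = 0.049746233291878, dn u = 0.8430588694679255
sn v = 0.9641627806734267, cn v = -0.2653113875507149, dn v = 0.8546587933817804
m = k² = 0.289969326144
D = 1 − m·sn²u·sn²v = 0.7311087258375
sn(u+v) = (sn u·cn v·dn v + sn v·cn u·dn u)/D = -0.1860339420161948/0.7311087258375 = -0.2544545502491289
cn(u+v) = (cn u·cn v − sn u·sn v·dn u·dn v)/D = -0.7070440873196295/0.7311087258375 = -0.967084733545884
dn(u+v) = (dn u·dn v − m·sn u·sn v·cn u·cn v)/D = 0.7242130408774665/0.7311087258375 = 0.9905681812891313

sn(u+v)=-0.25445455 cn(u+v)=-0.96708473 dn(u+v)=0.99056818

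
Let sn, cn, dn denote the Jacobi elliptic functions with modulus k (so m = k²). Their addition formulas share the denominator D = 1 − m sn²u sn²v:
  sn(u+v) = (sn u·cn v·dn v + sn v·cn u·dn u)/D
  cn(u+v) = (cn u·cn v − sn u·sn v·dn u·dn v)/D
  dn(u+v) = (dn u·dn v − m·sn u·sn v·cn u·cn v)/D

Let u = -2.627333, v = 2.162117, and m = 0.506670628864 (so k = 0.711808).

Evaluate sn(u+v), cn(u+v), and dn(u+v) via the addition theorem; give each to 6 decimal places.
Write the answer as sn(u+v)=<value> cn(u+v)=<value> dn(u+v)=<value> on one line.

sn(u+v)=-0.441357 cn(u+v)=0.897331 dn(u+v)=0.949369

sn u = -0.844743697638025, cn u = -0.535171080404049, dn u = 0.7990268680257938
sn v = 0.9771912660927287, cn v = -0.2123610827625669, dn v = 0.7184558530297097
m = k² = 0.506670628864
D = 1 − m·sn²u·sn²v = 0.6547491126201397
sn(u+v) = (sn u·cn v·dn v + sn v·cn u·dn u)/D = -0.288978402485085/0.6547491126201397 = -0.4413574557263114
cn(u+v) = (cn u·cn v − sn u·sn v·dn u·dn v)/D = 0.5875269214036312/0.6547491126201397 = 0.8973313748414223
dn(u+v) = (dn u·dn v − m·sn u·sn v·cn u·cn v)/D = 0.621598815636636/0.6547491126201397 = 0.9493694663428489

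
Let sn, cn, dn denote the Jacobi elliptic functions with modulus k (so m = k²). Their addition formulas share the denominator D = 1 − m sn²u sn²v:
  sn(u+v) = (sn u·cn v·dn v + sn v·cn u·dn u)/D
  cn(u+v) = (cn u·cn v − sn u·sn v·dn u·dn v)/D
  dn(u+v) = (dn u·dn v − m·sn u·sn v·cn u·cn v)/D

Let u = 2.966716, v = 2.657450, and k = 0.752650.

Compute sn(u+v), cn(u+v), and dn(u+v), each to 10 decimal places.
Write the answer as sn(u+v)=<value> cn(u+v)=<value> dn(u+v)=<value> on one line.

sn u = 0.725198495321056, cn u = -0.6885398625962597, dn u = 0.8379020352994597
sn v = 0.8710465447768204, cn v = -0.4912004853747221, dn v = 0.7551142826167332
m = k² = 0.5664820225
D = 1 − m·sn²u·sn²v = 0.7739613809885751
sn(u+v) = (sn u·cn v·dn v + sn v·cn u·dn u)/D = -0.7715171588866165/0.7739613809885751 = -0.9968419327346325
cn(u+v) = (cn u·cn v − sn u·sn v·dn u·dn v)/D = -0.06146131145090917/0.7739613809885751 = -0.07941134139329419
dn(u+v) = (dn u·dn v − m·sn u·sn v·cn u·cn v)/D = 0.5116875820540822/0.7739613809885751 = 0.6611280544779993

sn(u+v)=-0.9968419327 cn(u+v)=-0.0794113414 dn(u+v)=0.6611280545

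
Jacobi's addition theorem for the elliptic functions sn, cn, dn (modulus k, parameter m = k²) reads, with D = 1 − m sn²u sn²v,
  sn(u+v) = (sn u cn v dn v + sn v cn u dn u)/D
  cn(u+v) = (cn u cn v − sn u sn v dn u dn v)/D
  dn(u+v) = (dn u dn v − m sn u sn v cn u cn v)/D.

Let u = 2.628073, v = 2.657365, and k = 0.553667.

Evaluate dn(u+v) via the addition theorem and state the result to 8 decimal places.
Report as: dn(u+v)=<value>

dn(u+v)=0.83496158

sn u = 0.7060654763504664, cn u = -0.708146554821803, dn u = 0.9204224703342292
sn v = 0.6866710500649272, cn v = -0.7269682723494405, dn v = 0.9249096003304864
m = k² = 0.306547146889
D = 1 − m·sn²u·sn²v = 0.9279415845156209
dn(u+v) = (dn u·dn v − m·sn u·sn v·cn u·cn v)/D = 0.7747955716979195/0.9279415845156209 = 0.8349615801541618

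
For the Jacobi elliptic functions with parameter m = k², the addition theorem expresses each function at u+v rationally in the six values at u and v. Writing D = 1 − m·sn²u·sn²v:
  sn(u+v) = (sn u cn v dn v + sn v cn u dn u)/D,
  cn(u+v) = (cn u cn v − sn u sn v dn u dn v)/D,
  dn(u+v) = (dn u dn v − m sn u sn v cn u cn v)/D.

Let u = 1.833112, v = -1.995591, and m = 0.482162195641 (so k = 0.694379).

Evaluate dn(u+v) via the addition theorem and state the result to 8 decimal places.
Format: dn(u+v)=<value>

dn(u+v)=0.99369790

sn u = 0.9999902445250344, cn u = 0.004417109321931315, dn u = 0.7196160168837064
sn v = -0.9936532767471385, cn v = -0.1124862907632508, dn v = 0.7238360881243556
m = k² = 0.482162195641
D = 1 − m·sn²u·sn²v = 0.523947970834394
dn(u+v) = (dn u·dn v − m·sn u·sn v·cn u·cn v)/D = 0.5206459962595433/0.523947970834394 = 0.9936978960533195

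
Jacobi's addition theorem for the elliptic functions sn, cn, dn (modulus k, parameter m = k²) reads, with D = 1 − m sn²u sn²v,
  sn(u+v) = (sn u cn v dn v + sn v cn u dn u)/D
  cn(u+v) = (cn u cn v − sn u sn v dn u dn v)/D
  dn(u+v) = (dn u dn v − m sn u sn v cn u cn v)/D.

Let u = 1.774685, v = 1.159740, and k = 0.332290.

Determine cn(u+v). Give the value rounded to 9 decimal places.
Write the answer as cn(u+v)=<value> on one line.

cn(u+v)=-0.955560878

sn u = 0.9889613630597844, cn u = -0.1481736223993102, dn u = 0.9444615396925585
sn v = 0.9077321529486852, cn v = 0.4195501620821339, dn v = 0.9534249586643678
m = k² = 0.1104166441
D = 1 − m·sn²u·sn²v = 0.911016674754321
cn(u+v) = (cn u·cn v − sn u·sn v·dn u·dn v)/D = -0.8705318931583797/0.911016674754321 = -0.9555608775142792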